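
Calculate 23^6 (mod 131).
125

Repeated squaring. Binary of 6 = 110.
23^1 ≡ 23 (mod 131); 23^2 ≡ 5 (mod 131); 23^4 ≡ 25 (mod 131)
23^6 = 23^2 × 23^4 ≡ 125 (mod 131)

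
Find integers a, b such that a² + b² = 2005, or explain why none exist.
18² + 41² (a=18, b=41)

Factorization: 2005 = 5 × 401
By Fermat: n is sum of two squares iff every prime p ≡ 3 (mod 4) appears to even power.
All primes ≡ 3 (mod 4) appear to even power.
Search a = 0, 1, 2, … for 2005 - a² a perfect square: first hit at a = 18: 2005 - 324 = 1681 = 41².
2005 = 18² + 41² = 324 + 1681 ✓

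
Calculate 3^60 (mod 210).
141

Repeated squaring. Binary of 60 = 111100.
3^1 ≡ 3 (mod 210); 3^2 ≡ 9 (mod 210); 3^4 ≡ 81 (mod 210); 3^8 ≡ 51 (mod 210); 3^16 ≡ 81 (mod 210); 3^32 ≡ 51 (mod 210)
3^60 = 3^4 × 3^8 × 3^16 × 3^32 ≡ 141 (mod 210)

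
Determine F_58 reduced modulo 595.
524

Matrix identity: Q^n = [[F_(n+1), F_n], [F_n, F_(n-1)]] with Q = [[1,1],[1,0]].
n = 58 = 111010₂. Square-and-multiply, entries mod 595:
Q^1 = [[1,1],[1,0]]
Q^3 = (Q^1)²·Q = [[3,2],[2,1]]
Q^7 = (Q^3)²·Q = [[21,13],[13,8]]
Q^14 = (Q^7)² = [[15,377],[377,233]]
Q^29 = (Q^14)²·Q = [[230,149],[149,81]]
Q^58 = (Q^29)² = [[131,524],[524,202]]
F_58 mod 595 = Q^58[0][1] = 524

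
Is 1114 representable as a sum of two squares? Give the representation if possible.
5² + 33² (a=5, b=33)

Factorization: 1114 = 2 × 557
By Fermat: n is sum of two squares iff every prime p ≡ 3 (mod 4) appears to even power.
All primes ≡ 3 (mod 4) appear to even power.
Search a = 0, 1, 2, … for 1114 - a² a perfect square: first hit at a = 5: 1114 - 25 = 1089 = 33².
1114 = 5² + 33² = 25 + 1089 ✓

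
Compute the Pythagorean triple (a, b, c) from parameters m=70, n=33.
(3811, 4620, 5989)

Euclid's formula: a = m² - n², b = 2mn, c = m² + n²
m = 70, n = 33
a = 70² - 33² = 4900 - 1089 = 3811
b = 2 × 70 × 33 = 4620
c = 70² + 33² = 4900 + 1089 = 5989
Verification: 3811² + 4620² = 14523721 + 21344400 = 35868121 = 5989² ✓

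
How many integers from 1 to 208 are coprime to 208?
96

208 = 2^4 × 13
φ(n) = n × ∏(1 - 1/p) for each prime p dividing n
φ(208) = 208 × (1 - 1/2) × (1 - 1/13) = 96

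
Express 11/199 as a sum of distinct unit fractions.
1/19 + 1/379 + 1/159223 + 1/28520799973 + 1/929641178371338400861 + 1/1008271507277592391123742528036634174730681 + 1/1219933718865393655364635368068124756713122928811333803786753398211072842948484537833 + 1/1860297848030936654742608399135821395565274404917258533393305147319524009551744684579405649080712180254407780735949179513154143641842892458088536544987153757401025882029 + 1/4614277444518045184646591832326467411359277711335974416082881814986405515888533562332069783067894981850924485553345190160771506460024406127868096951360637582674289834858262576425271895218431296391169922044160278696744025988461165811212428548328350795432691637759392474030879286312785400132190057899968737693594392669884878193448874327093 + 1/31937334502481972335865307630139228000187060941658399518862518849553429993133277230560087986574331290756232125775998863890963263813589266879406694561350952988662850757053371133819179770003609046815203982179108798005308113258134895569927488690118483730232440575942894680942308888321353318333183158977270294582315388855860989819894602178852719674244639951777398683083694723999674418435726557523519535770015019287382321071804865681731226989916286199314883016472947639367666251368202759691810399195092598892275413777035275182318485652713871000041272524440519262054008953943029365257325370839037761555465335452562216651250516983405134378252470216494582635109781712938341456418881 + 1/2039986670246850822853427080268636607703538330430958135006350872460188775376402385474575383380701179275926633909293920375037781006938834602683282504456671345800481611955974906577358109966753513899436209725756764159504134559394933538420714469300931804842468643272796657406808805007786178371184391663721349034183315512035012402176731111044506314978549915206516847224339930494935465558632905912262959736737614637514921726288403470224139024425700070180324623265095949577758695292697562554242228453440276043742370033993859881981612938703208463591285870376619588297958810138295747858827756577616148419423031480258559516303907719233914603343421735341220080271152090557188286289527661792734931298102513902518914250419121432886312102736349552224188669212688846219382874287241971706387850290821170997846726526589069990513808709560793139660289273086403155344460608865436195352720549406793512677065107181955781264579349071905411393100989250722104770801720673437692418988638492506057962758754921169589084980707251205329924087857682559921447010465898318288868258062129919867004394488124710647843586978379399594154917914477913086776811741840849911967039211773201428676384229432761943488196359561416605048969002045397348240530911560634680322446588472763785839765588633770016209055874572792498932175778494089116461654628549726895871636209026849103988563732410165441

Greedy algorithm:
11/199: ceiling(199/11) = 19, use 1/19
10/3781: ceiling(3781/10) = 379, use 1/379
9/1432999: ceiling(1432999/9) = 159223, use 1/159223
8/228166399777: ceiling(228166399777/8) = 28520799973, use 1/28520799973
7/6507488248599368806021: ceiling(6507488248599368806021/7) = 929641178371338400861, use 1/929641178371338400861
6/6049629043665554346742455168219805048384081: ceiling(6049629043665554346742455168219805048384081/6) = 1008271507277592391123742528036634174730681, use 1/1008271507277592391123742528036634174730681
5/6099668594326968276823176840340623783565614644056669018933766991055364214742422689161: ceiling(6099668594326968276823176840340623783565614644056669018933766991055364214742422689161/5) = 1219933718865393655364635368068124756713122928811333803786753398211072842948484537833, use 1/1219933718865393655364635368068124756713122928811333803786753398211072842948484537833
4/7441191392123746618970433596543285582261097619669034133573220589278096038206978738317622596322848721017631122943796718052616574567371569832354146179948615029604103528113: ceiling(7441191392123746618970433596543285582261097619669034133573220589278096038206978738317622596322848721017631122943796718052616574567371569832354146179948615029604103528113/4) = 1860297848030936654742608399135821395565274404917258533393305147319524009551744684579405649080712180254407780735949179513154143641842892458088536544987153757401025882029, use 1/1860297848030936654742608399135821395565274404917258533393305147319524009551744684579405649080712180254407780735949179513154143641842892458088536544987153757401025882029
3/13842832333554135553939775496979402234077833134007923248248645444959216547665600686996209349203684945552773456660035570482314519380073218383604290854081912748022869504574787729275815685655293889173509766132480836090232077965383497433637285644985052386298074913278177422092637858938356200396570173699906213080783178009654634580346622981277: ceiling(13842832333554135553939775496979402234077833134007923248248645444959216547665600686996209349203684945552773456660035570482314519380073218383604290854081912748022869504574787729275815685655293889173509766132480836090232077965383497433637285644985052386298074913278177422092637858938356200396570173699906213080783178009654634580346622981277/3) = 4614277444518045184646591832326467411359277711335974416082881814986405515888533562332069783067894981850924485553345190160771506460024406127868096951360637582674289834858262576425271895218431296391169922044160278696744025988461165811212428548328350795432691637759392474030879286312785400132190057899968737693594392669884878193448874327093, use 1/4614277444518045184646591832326467411359277711335974416082881814986405515888533562332069783067894981850924485553345190160771506460024406127868096951360637582674289834858262576425271895218431296391169922044160278696744025988461165811212428548328350795432691637759392474030879286312785400132190057899968737693594392669884878193448874327093
2/63874669004963944671730615260278456000374121883316799037725037699106859986266554461120175973148662581512464251551997727781926527627178533758813389122701905977325701514106742267638359540007218093630407964358217596010616226516269791139854977380236967460464881151885789361884617776642706636666366317954540589164630777711721979639789204357705439348489279903554797366167389447999348836871453115047039071540030038574764642143609731363462453979832572398629766032945895278735332502736405519383620798390185197784550827554070550364636971305427742000082545048881038524108017907886058730514650741678075523110930670905124433302501033966810268756504940432989165270219563425876682912837761: ceiling(63874669004963944671730615260278456000374121883316799037725037699106859986266554461120175973148662581512464251551997727781926527627178533758813389122701905977325701514106742267638359540007218093630407964358217596010616226516269791139854977380236967460464881151885789361884617776642706636666366317954540589164630777711721979639789204357705439348489279903554797366167389447999348836871453115047039071540030038574764642143609731363462453979832572398629766032945895278735332502736405519383620798390185197784550827554070550364636971305427742000082545048881038524108017907886058730514650741678075523110930670905124433302501033966810268756504940432989165270219563425876682912837761/2) = 31937334502481972335865307630139228000187060941658399518862518849553429993133277230560087986574331290756232125775998863890963263813589266879406694561350952988662850757053371133819179770003609046815203982179108798005308113258134895569927488690118483730232440575942894680942308888321353318333183158977270294582315388855860989819894602178852719674244639951777398683083694723999674418435726557523519535770015019287382321071804865681731226989916286199314883016472947639367666251368202759691810399195092598892275413777035275182318485652713871000041272524440519262054008953943029365257325370839037761555465335452562216651250516983405134378252470216494582635109781712938341456418881, use 1/31937334502481972335865307630139228000187060941658399518862518849553429993133277230560087986574331290756232125775998863890963263813589266879406694561350952988662850757053371133819179770003609046815203982179108798005308113258134895569927488690118483730232440575942894680942308888321353318333183158977270294582315388855860989819894602178852719674244639951777398683083694723999674418435726557523519535770015019287382321071804865681731226989916286199314883016472947639367666251368202759691810399195092598892275413777035275182318485652713871000041272524440519262054008953943029365257325370839037761555465335452562216651250516983405134378252470216494582635109781712938341456418881
1/2039986670246850822853427080268636607703538330430958135006350872460188775376402385474575383380701179275926633909293920375037781006938834602683282504456671345800481611955974906577358109966753513899436209725756764159504134559394933538420714469300931804842468643272796657406808805007786178371184391663721349034183315512035012402176731111044506314978549915206516847224339930494935465558632905912262959736737614637514921726288403470224139024425700070180324623265095949577758695292697562554242228453440276043742370033993859881981612938703208463591285870376619588297958810138295747858827756577616148419423031480258559516303907719233914603343421735341220080271152090557188286289527661792734931298102513902518914250419121432886312102736349552224188669212688846219382874287241971706387850290821170997846726526589069990513808709560793139660289273086403155344460608865436195352720549406793512677065107181955781264579349071905411393100989250722104770801720673437692418988638492506057962758754921169589084980707251205329924087857682559921447010465898318288868258062129919867004394488124710647843586978379399594154917914477913086776811741840849911967039211773201428676384229432761943488196359561416605048969002045397348240530911560634680322446588472763785839765588633770016209055874572792498932175778494089116461654628549726895871636209026849103988563732410165441: ceiling(2039986670246850822853427080268636607703538330430958135006350872460188775376402385474575383380701179275926633909293920375037781006938834602683282504456671345800481611955974906577358109966753513899436209725756764159504134559394933538420714469300931804842468643272796657406808805007786178371184391663721349034183315512035012402176731111044506314978549915206516847224339930494935465558632905912262959736737614637514921726288403470224139024425700070180324623265095949577758695292697562554242228453440276043742370033993859881981612938703208463591285870376619588297958810138295747858827756577616148419423031480258559516303907719233914603343421735341220080271152090557188286289527661792734931298102513902518914250419121432886312102736349552224188669212688846219382874287241971706387850290821170997846726526589069990513808709560793139660289273086403155344460608865436195352720549406793512677065107181955781264579349071905411393100989250722104770801720673437692418988638492506057962758754921169589084980707251205329924087857682559921447010465898318288868258062129919867004394488124710647843586978379399594154917914477913086776811741840849911967039211773201428676384229432761943488196359561416605048969002045397348240530911560634680322446588472763785839765588633770016209055874572792498932175778494089116461654628549726895871636209026849103988563732410165441/1) = 2039986670246850822853427080268636607703538330430958135006350872460188775376402385474575383380701179275926633909293920375037781006938834602683282504456671345800481611955974906577358109966753513899436209725756764159504134559394933538420714469300931804842468643272796657406808805007786178371184391663721349034183315512035012402176731111044506314978549915206516847224339930494935465558632905912262959736737614637514921726288403470224139024425700070180324623265095949577758695292697562554242228453440276043742370033993859881981612938703208463591285870376619588297958810138295747858827756577616148419423031480258559516303907719233914603343421735341220080271152090557188286289527661792734931298102513902518914250419121432886312102736349552224188669212688846219382874287241971706387850290821170997846726526589069990513808709560793139660289273086403155344460608865436195352720549406793512677065107181955781264579349071905411393100989250722104770801720673437692418988638492506057962758754921169589084980707251205329924087857682559921447010465898318288868258062129919867004394488124710647843586978379399594154917914477913086776811741840849911967039211773201428676384229432761943488196359561416605048969002045397348240530911560634680322446588472763785839765588633770016209055874572792498932175778494089116461654628549726895871636209026849103988563732410165441, use 1/2039986670246850822853427080268636607703538330430958135006350872460188775376402385474575383380701179275926633909293920375037781006938834602683282504456671345800481611955974906577358109966753513899436209725756764159504134559394933538420714469300931804842468643272796657406808805007786178371184391663721349034183315512035012402176731111044506314978549915206516847224339930494935465558632905912262959736737614637514921726288403470224139024425700070180324623265095949577758695292697562554242228453440276043742370033993859881981612938703208463591285870376619588297958810138295747858827756577616148419423031480258559516303907719233914603343421735341220080271152090557188286289527661792734931298102513902518914250419121432886312102736349552224188669212688846219382874287241971706387850290821170997846726526589069990513808709560793139660289273086403155344460608865436195352720549406793512677065107181955781264579349071905411393100989250722104770801720673437692418988638492506057962758754921169589084980707251205329924087857682559921447010465898318288868258062129919867004394488124710647843586978379399594154917914477913086776811741840849911967039211773201428676384229432761943488196359561416605048969002045397348240530911560634680322446588472763785839765588633770016209055874572792498932175778494089116461654628549726895871636209026849103988563732410165441
Result: 11/199 = 1/19 + 1/379 + 1/159223 + 1/28520799973 + 1/929641178371338400861 + 1/1008271507277592391123742528036634174730681 + 1/1219933718865393655364635368068124756713122928811333803786753398211072842948484537833 + 1/1860297848030936654742608399135821395565274404917258533393305147319524009551744684579405649080712180254407780735949179513154143641842892458088536544987153757401025882029 + 1/4614277444518045184646591832326467411359277711335974416082881814986405515888533562332069783067894981850924485553345190160771506460024406127868096951360637582674289834858262576425271895218431296391169922044160278696744025988461165811212428548328350795432691637759392474030879286312785400132190057899968737693594392669884878193448874327093 + 1/31937334502481972335865307630139228000187060941658399518862518849553429993133277230560087986574331290756232125775998863890963263813589266879406694561350952988662850757053371133819179770003609046815203982179108798005308113258134895569927488690118483730232440575942894680942308888321353318333183158977270294582315388855860989819894602178852719674244639951777398683083694723999674418435726557523519535770015019287382321071804865681731226989916286199314883016472947639367666251368202759691810399195092598892275413777035275182318485652713871000041272524440519262054008953943029365257325370839037761555465335452562216651250516983405134378252470216494582635109781712938341456418881 + 1/2039986670246850822853427080268636607703538330430958135006350872460188775376402385474575383380701179275926633909293920375037781006938834602683282504456671345800481611955974906577358109966753513899436209725756764159504134559394933538420714469300931804842468643272796657406808805007786178371184391663721349034183315512035012402176731111044506314978549915206516847224339930494935465558632905912262959736737614637514921726288403470224139024425700070180324623265095949577758695292697562554242228453440276043742370033993859881981612938703208463591285870376619588297958810138295747858827756577616148419423031480258559516303907719233914603343421735341220080271152090557188286289527661792734931298102513902518914250419121432886312102736349552224188669212688846219382874287241971706387850290821170997846726526589069990513808709560793139660289273086403155344460608865436195352720549406793512677065107181955781264579349071905411393100989250722104770801720673437692418988638492506057962758754921169589084980707251205329924087857682559921447010465898318288868258062129919867004394488124710647843586978379399594154917914477913086776811741840849911967039211773201428676384229432761943488196359561416605048969002045397348240530911560634680322446588472763785839765588633770016209055874572792498932175778494089116461654628549726895871636209026849103988563732410165441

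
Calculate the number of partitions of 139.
13610949895

p(n) counts ways to write n as a sum of positive integers (order ignored).
Euler's pentagonal recurrence: p(k) = p(k-1) + p(k-2) - p(k-5) - p(k-7) + p(k-12) + p(k-15) - ... (offsets j(3j∓1)/2, signs ++--, p(0)=1, p(<0)=0).
DP table for k = 0..138: p(0)=1, p(1)=1, p(2)=2, p(3)=3, p(4)=5, p(5)=7, p(6)=11, p(7)=15, p(8)=22, p(9)=30, p(10)=42, p(11)=56, p(12)=77, p(13)=101, p(14)=135, p(15)=176, p(16)=231, p(17)=297, p(18)=385, p(19)=490, p(20)=627, p(21)=792, p(22)=1002, p(23)=1255, p(24)=1575, p(25)=1958, p(26)=2436, p(27)=3010, p(28)=3718, p(29)=4565, p(30)=5604, p(31)=6842, p(32)=8349, p(33)=10143, p(34)=12310, p(35)=14883, p(36)=17977, p(37)=21637, p(38)=26015, p(39)=31185, p(40)=37338, p(41)=44583, p(42)=53174, p(43)=63261, p(44)=75175, p(45)=89134, p(46)=105558, p(47)=124754, p(48)=147273, p(49)=173525, p(50)=204226, p(51)=239943, p(52)=281589, p(53)=329931, p(54)=386155, p(55)=451276, p(56)=526823, p(57)=614154, p(58)=715220, p(59)=831820, p(60)=966467, p(61)=1121505, p(62)=1300156, p(63)=1505499, p(64)=1741630, p(65)=2012558, p(66)=2323520, p(67)=2679689, p(68)=3087735, p(69)=3554345, p(70)=4087968, p(71)=4697205, p(72)=5392783, p(73)=6185689, p(74)=7089500, p(75)=8118264, p(76)=9289091, p(77)=10619863, p(78)=12132164, p(79)=13848650, p(80)=15796476, p(81)=18004327, p(82)=20506255, p(83)=23338469, p(84)=26543660, p(85)=30167357, p(86)=34262962, p(87)=38887673, p(88)=44108109, p(89)=49995925, p(90)=56634173, p(91)=64112359, p(92)=72533807, p(93)=82010177, p(94)=92669720, p(95)=104651419, p(96)=118114304, p(97)=133230930, p(98)=150198136, p(99)=169229875, p(100)=190569292, p(101)=214481126, p(102)=241265379, p(103)=271248950, p(104)=304801365, p(105)=342325709, p(106)=384276336, p(107)=431149389, p(108)=483502844, p(109)=541946240, p(110)=607163746, p(111)=679903203, p(112)=761002156, p(113)=851376628, p(114)=952050665, p(115)=1064144451, p(116)=1188908248, p(117)=1327710076, p(118)=1482074143, p(119)=1653668665, p(120)=1844349560, p(121)=2056148051, p(122)=2291320912, p(123)=2552338241, p(124)=2841940500, p(125)=3163127352, p(126)=3519222692, p(127)=3913864295, p(128)=4351078600, p(129)=4835271870, p(130)=5371315400, p(131)=5964539504, p(132)=6620830889, p(133)=7346629512, p(134)=8149040695, p(135)=9035836076, p(136)=10015581680, p(137)=11097645016, p(138)=12292341831.
Final step: p(139) = p(138) + p(137) - p(134) - p(132) + p(127) + p(124) - p(117) - p(113) + p(104) + p(99) - p(88) - p(82) + p(69) + p(62) - p(47) - p(39) + p(22) + p(13)
= 12292341831 + 11097645016 - 8149040695 - 6620830889 + 3913864295 + 2841940500 - 1327710076 - 851376628 + 304801365 + 169229875 - 44108109 - 20506255 + 3554345 + 1300156 - 124754 - 31185 + 1002 + 101
= 13610949895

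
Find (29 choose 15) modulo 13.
6

Using Lucas' theorem:
Write n=29 and k=15 in base 13:
n in base 13: [2, 3]
k in base 13: [1, 2]
C(29,15) mod 13 = ∏ C(n_i, k_i) mod 13
Digit binomials (mod 13): C(2,1) = 2; C(3,2) = 3
Product: 2 × 3 = 6 ≡ 6 (mod 13)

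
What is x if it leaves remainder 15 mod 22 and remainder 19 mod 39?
565

Using Chinese Remainder Theorem:
M = 22 × 39 = 858
M1 = 39, M2 = 22
y1 = 39^(-1) mod 22 = 13
y2 = 22^(-1) mod 39 = 16
x = (15×39×13 + 19×22×16) mod 858 = 565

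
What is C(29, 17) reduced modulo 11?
3

Using Lucas' theorem:
Write n=29 and k=17 in base 11:
n in base 11: [2, 7]
k in base 11: [1, 6]
C(29,17) mod 11 = ∏ C(n_i, k_i) mod 11
Digit binomials (mod 11): C(2,1) = 2; C(7,6) = 7
Product: 2 × 7 = 14 ≡ 3 (mod 11)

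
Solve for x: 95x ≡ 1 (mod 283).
143

gcd(95, 283) = 1, so the inverse exists.
Extended Euclidean algorithm on (283, 95):
283 = 2 × 95 + 93  ⟹  93 = (1)·283 + (-2)·95
95 = 1 × 93 + 2  ⟹  2 = (-1)·283 + (3)·95
93 = 46 × 2 + 1  ⟹  1 = (47)·283 + (-140)·95
So (-140)·95 ≡ 1 (mod 283), i.e. 95^(-1) ≡ -140 ≡ 143 (mod 283).
Check: 95 × 143 = 13585 ≡ 1 (mod 283)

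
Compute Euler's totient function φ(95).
72

95 = 5 × 19
φ(n) = n × ∏(1 - 1/p) for each prime p dividing n
φ(95) = 95 × (1 - 1/5) × (1 - 1/19) = 72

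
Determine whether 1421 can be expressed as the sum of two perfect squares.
14² + 35² (a=14, b=35)

Factorization: 1421 = 7^2 × 29
By Fermat: n is sum of two squares iff every prime p ≡ 3 (mod 4) appears to even power.
All primes ≡ 3 (mod 4) appear to even power.
Search a = 0, 1, 2, … for 1421 - a² a perfect square: first hit at a = 14: 1421 - 196 = 1225 = 35².
1421 = 14² + 35² = 196 + 1225 ✓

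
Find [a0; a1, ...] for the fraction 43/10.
[4; 3, 3]

Euclidean algorithm steps:
43 = 4 × 10 + 3
10 = 3 × 3 + 1
3 = 3 × 1 + 0
Continued fraction: [4; 3, 3]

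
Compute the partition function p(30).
5604

p(n) counts ways to write n as a sum of positive integers (order ignored).
Euler's pentagonal recurrence: p(k) = p(k-1) + p(k-2) - p(k-5) - p(k-7) + p(k-12) + p(k-15) - ... (offsets j(3j∓1)/2, signs ++--, p(0)=1, p(<0)=0).
DP table for k = 0..29: p(0)=1, p(1)=1, p(2)=2, p(3)=3, p(4)=5, p(5)=7, p(6)=11, p(7)=15, p(8)=22, p(9)=30, p(10)=42, p(11)=56, p(12)=77, p(13)=101, p(14)=135, p(15)=176, p(16)=231, p(17)=297, p(18)=385, p(19)=490, p(20)=627, p(21)=792, p(22)=1002, p(23)=1255, p(24)=1575, p(25)=1958, p(26)=2436, p(27)=3010, p(28)=3718, p(29)=4565.
Final step: p(30) = p(29) + p(28) - p(25) - p(23) + p(18) + p(15) - p(8) - p(4)
= 4565 + 3718 - 1958 - 1255 + 385 + 176 - 22 - 5
= 5604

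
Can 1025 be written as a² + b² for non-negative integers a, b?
1² + 32² (a=1, b=32)

Factorization: 1025 = 5^2 × 41
By Fermat: n is sum of two squares iff every prime p ≡ 3 (mod 4) appears to even power.
All primes ≡ 3 (mod 4) appear to even power.
Search a = 0, 1, 2, … for 1025 - a² a perfect square: first hit at a = 1: 1025 - 1 = 1024 = 32².
1025 = 1² + 32² = 1 + 1024 ✓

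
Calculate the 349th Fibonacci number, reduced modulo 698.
1

Matrix identity: Q^n = [[F_(n+1), F_n], [F_n, F_(n-1)]] with Q = [[1,1],[1,0]].
n = 349 = 101011101₂. Square-and-multiply, entries mod 698:
Q^1 = [[1,1],[1,0]]
Q^2 = (Q^1)² = [[2,1],[1,1]]
Q^5 = (Q^2)²·Q = [[8,5],[5,3]]
Q^10 = (Q^5)² = [[89,55],[55,34]]
Q^21 = (Q^10)²·Q = [[261,476],[476,483]]
Q^43 = (Q^21)²·Q = [[399,141],[141,258]]
Q^87 = (Q^43)²·Q = [[197,394],[394,501]]
Q^174 = (Q^87)² = [[1,0],[0,1]]
Q^349 = (Q^174)²·Q = [[1,1],[1,0]]
F_349 mod 698 = Q^349[0][1] = 1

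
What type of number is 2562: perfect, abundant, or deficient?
abundant

Proper divisors of 2562: sum = 1 + 2 + 3 + 6 + 7 + 14 + 21 + 42 + 61 + 122 + 183 + 366 + 427 + 854 + 1281 = 3390
Since 3390 > 2562, 2562 is abundant.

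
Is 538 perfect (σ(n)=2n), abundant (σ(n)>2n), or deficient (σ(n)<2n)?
deficient

Proper divisors of 538: sum = 1 + 2 + 269 = 272
Since 272 < 538, 538 is deficient.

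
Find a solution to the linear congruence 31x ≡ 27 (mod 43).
x ≡ 30 (mod 43)

gcd(31, 43) = 1, which divides 27, so solutions exist.
Find 31^(-1) mod 43 by the extended Euclidean algorithm:
43 = 1 × 31 + 12  ⟹  12 = (1)·43 + (-1)·31
31 = 2 × 12 + 7  ⟹  7 = (-2)·43 + (3)·31
12 = 1 × 7 + 5  ⟹  5 = (3)·43 + (-4)·31
7 = 1 × 5 + 2  ⟹  2 = (-5)·43 + (7)·31
5 = 2 × 2 + 1  ⟹  1 = (13)·43 + (-18)·31
So (-18)·31 ≡ 1 (mod 43), i.e. 31^(-1) ≡ -18 ≡ 25 (mod 43).
x ≡ 25 × 27 = 675 ≡ 30 (mod 43).
Check: 31 × 30 = 930 ≡ 27 (mod 43).
Unique solution: x ≡ 30 (mod 43)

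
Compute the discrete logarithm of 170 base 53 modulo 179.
29

Baby-step giant-step with step n = ⌈√179⌉ = 14.
Baby steps 53^j mod 179 (j:value) for j=0..13: 0:1, 1:53, 2:124, 3:128, 4:161, 5:120, 6:95, 7:23, 8:145, 9:167, 10:80, 11:123, 12:75, 13:37.
Giant-step multiplier: 53^(-14) ≡ 53^(178-14) = 53^164 ≡ 67 (mod 179).
Giant steps γ_i = 170·67^i mod 179: γ_0=170, γ_1=113, γ_2=53 (in table at j=1).
x = i·n + j = 2·14 + 1 = 29.
Check: 53^29 ≡ 170 (mod 179).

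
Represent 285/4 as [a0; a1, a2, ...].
[71; 4]

Euclidean algorithm steps:
285 = 71 × 4 + 1
4 = 4 × 1 + 0
Continued fraction: [71; 4]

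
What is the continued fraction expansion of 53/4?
[13; 4]

Euclidean algorithm steps:
53 = 13 × 4 + 1
4 = 4 × 1 + 0
Continued fraction: [13; 4]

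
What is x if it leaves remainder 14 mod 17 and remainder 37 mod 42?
541

Using Chinese Remainder Theorem:
M = 17 × 42 = 714
M1 = 42, M2 = 17
y1 = 42^(-1) mod 17 = 15
y2 = 17^(-1) mod 42 = 5
x = (14×42×15 + 37×17×5) mod 714 = 541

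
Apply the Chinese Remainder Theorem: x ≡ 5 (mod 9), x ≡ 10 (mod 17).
95

Using Chinese Remainder Theorem:
M = 9 × 17 = 153
M1 = 17, M2 = 9
y1 = 17^(-1) mod 9 = 8
y2 = 9^(-1) mod 17 = 2
x = (5×17×8 + 10×9×2) mod 153 = 95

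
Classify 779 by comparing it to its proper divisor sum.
deficient

Proper divisors of 779: sum = 1 + 19 + 41 = 61
Since 61 < 779, 779 is deficient.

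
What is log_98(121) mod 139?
22

Baby-step giant-step with step n = ⌈√139⌉ = 12.
Baby steps 98^j mod 139 (j:value) for j=0..11: 0:1, 1:98, 2:13, 3:23, 4:30, 5:21, 6:112, 7:134, 8:66, 9:74, 10:24, 11:128.
Giant-step multiplier: 98^(-12) ≡ 98^(138-12) = 98^126 ≡ 45 (mod 139).
Giant steps γ_i = 121·45^i mod 139: γ_0=121, γ_1=24 (in table at j=10).
x = i·n + j = 1·12 + 10 = 22.
Check: 98^22 ≡ 121 (mod 139).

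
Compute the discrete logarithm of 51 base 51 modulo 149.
1

Baby-step giant-step with step n = ⌈√149⌉ = 13.
Baby steps 51^j mod 149 (j:value) for j=0..12: 0:1, 1:51, 2:68, 3:41, 4:5, 5:106, 6:42, 7:56, 8:25, 9:83, 10:61, 11:131, 12:125.
h = 51 is already in the table at j=1, so x = 1.
Check: 51^1 ≡ 51 (mod 149).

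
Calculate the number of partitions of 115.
1064144451

p(n) counts ways to write n as a sum of positive integers (order ignored).
Euler's pentagonal recurrence: p(k) = p(k-1) + p(k-2) - p(k-5) - p(k-7) + p(k-12) + p(k-15) - ... (offsets j(3j∓1)/2, signs ++--, p(0)=1, p(<0)=0).
DP table for k = 0..114: p(0)=1, p(1)=1, p(2)=2, p(3)=3, p(4)=5, p(5)=7, p(6)=11, p(7)=15, p(8)=22, p(9)=30, p(10)=42, p(11)=56, p(12)=77, p(13)=101, p(14)=135, p(15)=176, p(16)=231, p(17)=297, p(18)=385, p(19)=490, p(20)=627, p(21)=792, p(22)=1002, p(23)=1255, p(24)=1575, p(25)=1958, p(26)=2436, p(27)=3010, p(28)=3718, p(29)=4565, p(30)=5604, p(31)=6842, p(32)=8349, p(33)=10143, p(34)=12310, p(35)=14883, p(36)=17977, p(37)=21637, p(38)=26015, p(39)=31185, p(40)=37338, p(41)=44583, p(42)=53174, p(43)=63261, p(44)=75175, p(45)=89134, p(46)=105558, p(47)=124754, p(48)=147273, p(49)=173525, p(50)=204226, p(51)=239943, p(52)=281589, p(53)=329931, p(54)=386155, p(55)=451276, p(56)=526823, p(57)=614154, p(58)=715220, p(59)=831820, p(60)=966467, p(61)=1121505, p(62)=1300156, p(63)=1505499, p(64)=1741630, p(65)=2012558, p(66)=2323520, p(67)=2679689, p(68)=3087735, p(69)=3554345, p(70)=4087968, p(71)=4697205, p(72)=5392783, p(73)=6185689, p(74)=7089500, p(75)=8118264, p(76)=9289091, p(77)=10619863, p(78)=12132164, p(79)=13848650, p(80)=15796476, p(81)=18004327, p(82)=20506255, p(83)=23338469, p(84)=26543660, p(85)=30167357, p(86)=34262962, p(87)=38887673, p(88)=44108109, p(89)=49995925, p(90)=56634173, p(91)=64112359, p(92)=72533807, p(93)=82010177, p(94)=92669720, p(95)=104651419, p(96)=118114304, p(97)=133230930, p(98)=150198136, p(99)=169229875, p(100)=190569292, p(101)=214481126, p(102)=241265379, p(103)=271248950, p(104)=304801365, p(105)=342325709, p(106)=384276336, p(107)=431149389, p(108)=483502844, p(109)=541946240, p(110)=607163746, p(111)=679903203, p(112)=761002156, p(113)=851376628, p(114)=952050665.
Final step: p(115) = p(114) + p(113) - p(110) - p(108) + p(103) + p(100) - p(93) - p(89) + p(80) + p(75) - p(64) - p(58) + p(45) + p(38) - p(23) - p(15)
= 952050665 + 851376628 - 607163746 - 483502844 + 271248950 + 190569292 - 82010177 - 49995925 + 15796476 + 8118264 - 1741630 - 715220 + 89134 + 26015 - 1255 - 176
= 1064144451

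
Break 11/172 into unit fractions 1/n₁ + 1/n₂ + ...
1/16 + 1/688

Greedy algorithm:
11/172: ceiling(172/11) = 16, use 1/16
1/688: ceiling(688/1) = 688, use 1/688
Result: 11/172 = 1/16 + 1/688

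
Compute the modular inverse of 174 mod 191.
146

gcd(174, 191) = 1, so the inverse exists.
Extended Euclidean algorithm on (191, 174):
191 = 1 × 174 + 17  ⟹  17 = (1)·191 + (-1)·174
174 = 10 × 17 + 4  ⟹  4 = (-10)·191 + (11)·174
17 = 4 × 4 + 1  ⟹  1 = (41)·191 + (-45)·174
So (-45)·174 ≡ 1 (mod 191), i.e. 174^(-1) ≡ -45 ≡ 146 (mod 191).
Check: 174 × 146 = 25404 ≡ 1 (mod 191)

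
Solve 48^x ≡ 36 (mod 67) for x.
8

Baby-step giant-step with step n = ⌈√67⌉ = 9.
Baby steps 48^j mod 67 (j:value) for j=0..8: 0:1, 1:48, 2:26, 3:42, 4:6, 5:20, 6:22, 7:51, 8:36.
h = 36 is already in the table at j=8, so x = 8.
Check: 48^8 ≡ 36 (mod 67).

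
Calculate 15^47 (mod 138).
63

Repeated squaring. Binary of 47 = 101111.
15^1 ≡ 15 (mod 138); 15^2 ≡ 87 (mod 138); 15^4 ≡ 117 (mod 138); 15^8 ≡ 27 (mod 138); 15^16 ≡ 39 (mod 138); 15^32 ≡ 3 (mod 138)
15^47 = 15^1 × 15^2 × 15^4 × 15^8 × 15^32 ≡ 63 (mod 138)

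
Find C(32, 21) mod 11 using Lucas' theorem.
2

Using Lucas' theorem:
Write n=32 and k=21 in base 11:
n in base 11: [2, 10]
k in base 11: [1, 10]
C(32,21) mod 11 = ∏ C(n_i, k_i) mod 11
Digit binomials (mod 11): C(2,1) = 2; C(10,10) = 1
Product: 2 × 1 = 2 ≡ 2 (mod 11)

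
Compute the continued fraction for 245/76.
[3; 4, 2, 8]

Euclidean algorithm steps:
245 = 3 × 76 + 17
76 = 4 × 17 + 8
17 = 2 × 8 + 1
8 = 8 × 1 + 0
Continued fraction: [3; 4, 2, 8]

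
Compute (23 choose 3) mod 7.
0

Using Lucas' theorem:
Write n=23 and k=3 in base 7:
n in base 7: [3, 2]
k in base 7: [0, 3]
C(23,3) mod 7 = ∏ C(n_i, k_i) mod 7
Digit binomials (mod 7): C(3,0) = 1; C(2,3) = 0 (k_i > n_i)
Product: 1 × 0 = 0 ≡ 0 (mod 7)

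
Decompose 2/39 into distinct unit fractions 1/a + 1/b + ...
1/20 + 1/780

Greedy algorithm:
2/39: ceiling(39/2) = 20, use 1/20
1/780: ceiling(780/1) = 780, use 1/780
Result: 2/39 = 1/20 + 1/780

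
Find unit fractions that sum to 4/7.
1/2 + 1/14

Greedy algorithm:
4/7: ceiling(7/4) = 2, use 1/2
1/14: ceiling(14/1) = 14, use 1/14
Result: 4/7 = 1/2 + 1/14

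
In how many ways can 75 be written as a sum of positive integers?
8118264

p(n) counts ways to write n as a sum of positive integers (order ignored).
Euler's pentagonal recurrence: p(k) = p(k-1) + p(k-2) - p(k-5) - p(k-7) + p(k-12) + p(k-15) - ... (offsets j(3j∓1)/2, signs ++--, p(0)=1, p(<0)=0).
DP table for k = 0..74: p(0)=1, p(1)=1, p(2)=2, p(3)=3, p(4)=5, p(5)=7, p(6)=11, p(7)=15, p(8)=22, p(9)=30, p(10)=42, p(11)=56, p(12)=77, p(13)=101, p(14)=135, p(15)=176, p(16)=231, p(17)=297, p(18)=385, p(19)=490, p(20)=627, p(21)=792, p(22)=1002, p(23)=1255, p(24)=1575, p(25)=1958, p(26)=2436, p(27)=3010, p(28)=3718, p(29)=4565, p(30)=5604, p(31)=6842, p(32)=8349, p(33)=10143, p(34)=12310, p(35)=14883, p(36)=17977, p(37)=21637, p(38)=26015, p(39)=31185, p(40)=37338, p(41)=44583, p(42)=53174, p(43)=63261, p(44)=75175, p(45)=89134, p(46)=105558, p(47)=124754, p(48)=147273, p(49)=173525, p(50)=204226, p(51)=239943, p(52)=281589, p(53)=329931, p(54)=386155, p(55)=451276, p(56)=526823, p(57)=614154, p(58)=715220, p(59)=831820, p(60)=966467, p(61)=1121505, p(62)=1300156, p(63)=1505499, p(64)=1741630, p(65)=2012558, p(66)=2323520, p(67)=2679689, p(68)=3087735, p(69)=3554345, p(70)=4087968, p(71)=4697205, p(72)=5392783, p(73)=6185689, p(74)=7089500.
Final step: p(75) = p(74) + p(73) - p(70) - p(68) + p(63) + p(60) - p(53) - p(49) + p(40) + p(35) - p(24) - p(18) + p(5)
= 7089500 + 6185689 - 4087968 - 3087735 + 1505499 + 966467 - 329931 - 173525 + 37338 + 14883 - 1575 - 385 + 7
= 8118264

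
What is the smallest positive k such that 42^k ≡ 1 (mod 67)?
22

67 is prime, so ord(42) divides φ(67) = 66.
Divisors of 66: 1, 2, 3, 6, 11, 22, 33, 66.
Repeated squaring: 42^1 ≡ 42, 42^2 ≡ 22, 42^4 ≡ 15, 42^8 ≡ 24, 42^16 ≡ 40, 42^32 ≡ 59, 42^64 ≡ 64 (mod 67).
Test 42^d mod 67 for each divisor d in increasing order:
42^1 ≡ 42
42^2 ≡ 22
42^3 = 42^2·42^1 ≡ 53
42^6 = 42^4·42^2 ≡ 62
42^11 = 42^8·42^2·42^1 ≡ 66
42^22 = 42^16·42^4·42^2 ≡ 1  ← first divisor giving 1
The order is 22.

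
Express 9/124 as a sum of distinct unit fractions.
1/14 + 1/868

Greedy algorithm:
9/124: ceiling(124/9) = 14, use 1/14
1/868: ceiling(868/1) = 868, use 1/868
Result: 9/124 = 1/14 + 1/868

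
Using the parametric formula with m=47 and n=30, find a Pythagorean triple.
(1309, 2820, 3109)

Euclid's formula: a = m² - n², b = 2mn, c = m² + n²
m = 47, n = 30
a = 47² - 30² = 2209 - 900 = 1309
b = 2 × 47 × 30 = 2820
c = 47² + 30² = 2209 + 900 = 3109
Verification: 1309² + 2820² = 1713481 + 7952400 = 9665881 = 3109² ✓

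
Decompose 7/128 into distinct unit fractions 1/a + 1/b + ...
1/19 + 1/487 + 1/394795 + 1/467588881280

Greedy algorithm:
7/128: ceiling(128/7) = 19, use 1/19
5/2432: ceiling(2432/5) = 487, use 1/487
3/1184384: ceiling(1184384/3) = 394795, use 1/394795
1/467588881280: ceiling(467588881280/1) = 467588881280, use 1/467588881280
Result: 7/128 = 1/19 + 1/487 + 1/394795 + 1/467588881280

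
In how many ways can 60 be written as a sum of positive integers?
966467

p(n) counts ways to write n as a sum of positive integers (order ignored).
Euler's pentagonal recurrence: p(k) = p(k-1) + p(k-2) - p(k-5) - p(k-7) + p(k-12) + p(k-15) - ... (offsets j(3j∓1)/2, signs ++--, p(0)=1, p(<0)=0).
DP table for k = 0..59: p(0)=1, p(1)=1, p(2)=2, p(3)=3, p(4)=5, p(5)=7, p(6)=11, p(7)=15, p(8)=22, p(9)=30, p(10)=42, p(11)=56, p(12)=77, p(13)=101, p(14)=135, p(15)=176, p(16)=231, p(17)=297, p(18)=385, p(19)=490, p(20)=627, p(21)=792, p(22)=1002, p(23)=1255, p(24)=1575, p(25)=1958, p(26)=2436, p(27)=3010, p(28)=3718, p(29)=4565, p(30)=5604, p(31)=6842, p(32)=8349, p(33)=10143, p(34)=12310, p(35)=14883, p(36)=17977, p(37)=21637, p(38)=26015, p(39)=31185, p(40)=37338, p(41)=44583, p(42)=53174, p(43)=63261, p(44)=75175, p(45)=89134, p(46)=105558, p(47)=124754, p(48)=147273, p(49)=173525, p(50)=204226, p(51)=239943, p(52)=281589, p(53)=329931, p(54)=386155, p(55)=451276, p(56)=526823, p(57)=614154, p(58)=715220, p(59)=831820.
Final step: p(60) = p(59) + p(58) - p(55) - p(53) + p(48) + p(45) - p(38) - p(34) + p(25) + p(20) - p(9) - p(3)
= 831820 + 715220 - 451276 - 329931 + 147273 + 89134 - 26015 - 12310 + 1958 + 627 - 30 - 3
= 966467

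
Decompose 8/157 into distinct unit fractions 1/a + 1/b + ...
1/20 + 1/1047 + 1/3287580

Greedy algorithm:
8/157: ceiling(157/8) = 20, use 1/20
3/3140: ceiling(3140/3) = 1047, use 1/1047
1/3287580: ceiling(3287580/1) = 3287580, use 1/3287580
Result: 8/157 = 1/20 + 1/1047 + 1/3287580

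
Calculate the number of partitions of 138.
12292341831

p(n) counts ways to write n as a sum of positive integers (order ignored).
Euler's pentagonal recurrence: p(k) = p(k-1) + p(k-2) - p(k-5) - p(k-7) + p(k-12) + p(k-15) - ... (offsets j(3j∓1)/2, signs ++--, p(0)=1, p(<0)=0).
DP table for k = 0..137: p(0)=1, p(1)=1, p(2)=2, p(3)=3, p(4)=5, p(5)=7, p(6)=11, p(7)=15, p(8)=22, p(9)=30, p(10)=42, p(11)=56, p(12)=77, p(13)=101, p(14)=135, p(15)=176, p(16)=231, p(17)=297, p(18)=385, p(19)=490, p(20)=627, p(21)=792, p(22)=1002, p(23)=1255, p(24)=1575, p(25)=1958, p(26)=2436, p(27)=3010, p(28)=3718, p(29)=4565, p(30)=5604, p(31)=6842, p(32)=8349, p(33)=10143, p(34)=12310, p(35)=14883, p(36)=17977, p(37)=21637, p(38)=26015, p(39)=31185, p(40)=37338, p(41)=44583, p(42)=53174, p(43)=63261, p(44)=75175, p(45)=89134, p(46)=105558, p(47)=124754, p(48)=147273, p(49)=173525, p(50)=204226, p(51)=239943, p(52)=281589, p(53)=329931, p(54)=386155, p(55)=451276, p(56)=526823, p(57)=614154, p(58)=715220, p(59)=831820, p(60)=966467, p(61)=1121505, p(62)=1300156, p(63)=1505499, p(64)=1741630, p(65)=2012558, p(66)=2323520, p(67)=2679689, p(68)=3087735, p(69)=3554345, p(70)=4087968, p(71)=4697205, p(72)=5392783, p(73)=6185689, p(74)=7089500, p(75)=8118264, p(76)=9289091, p(77)=10619863, p(78)=12132164, p(79)=13848650, p(80)=15796476, p(81)=18004327, p(82)=20506255, p(83)=23338469, p(84)=26543660, p(85)=30167357, p(86)=34262962, p(87)=38887673, p(88)=44108109, p(89)=49995925, p(90)=56634173, p(91)=64112359, p(92)=72533807, p(93)=82010177, p(94)=92669720, p(95)=104651419, p(96)=118114304, p(97)=133230930, p(98)=150198136, p(99)=169229875, p(100)=190569292, p(101)=214481126, p(102)=241265379, p(103)=271248950, p(104)=304801365, p(105)=342325709, p(106)=384276336, p(107)=431149389, p(108)=483502844, p(109)=541946240, p(110)=607163746, p(111)=679903203, p(112)=761002156, p(113)=851376628, p(114)=952050665, p(115)=1064144451, p(116)=1188908248, p(117)=1327710076, p(118)=1482074143, p(119)=1653668665, p(120)=1844349560, p(121)=2056148051, p(122)=2291320912, p(123)=2552338241, p(124)=2841940500, p(125)=3163127352, p(126)=3519222692, p(127)=3913864295, p(128)=4351078600, p(129)=4835271870, p(130)=5371315400, p(131)=5964539504, p(132)=6620830889, p(133)=7346629512, p(134)=8149040695, p(135)=9035836076, p(136)=10015581680, p(137)=11097645016.
Final step: p(138) = p(137) + p(136) - p(133) - p(131) + p(126) + p(123) - p(116) - p(112) + p(103) + p(98) - p(87) - p(81) + p(68) + p(61) - p(46) - p(38) + p(21) + p(12)
= 11097645016 + 10015581680 - 7346629512 - 5964539504 + 3519222692 + 2552338241 - 1188908248 - 761002156 + 271248950 + 150198136 - 38887673 - 18004327 + 3087735 + 1121505 - 105558 - 26015 + 792 + 77
= 12292341831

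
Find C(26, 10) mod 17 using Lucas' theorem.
0

Using Lucas' theorem:
Write n=26 and k=10 in base 17:
n in base 17: [1, 9]
k in base 17: [0, 10]
C(26,10) mod 17 = ∏ C(n_i, k_i) mod 17
Digit binomials (mod 17): C(1,0) = 1; C(9,10) = 0 (k_i > n_i)
Product: 1 × 0 = 0 ≡ 0 (mod 17)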